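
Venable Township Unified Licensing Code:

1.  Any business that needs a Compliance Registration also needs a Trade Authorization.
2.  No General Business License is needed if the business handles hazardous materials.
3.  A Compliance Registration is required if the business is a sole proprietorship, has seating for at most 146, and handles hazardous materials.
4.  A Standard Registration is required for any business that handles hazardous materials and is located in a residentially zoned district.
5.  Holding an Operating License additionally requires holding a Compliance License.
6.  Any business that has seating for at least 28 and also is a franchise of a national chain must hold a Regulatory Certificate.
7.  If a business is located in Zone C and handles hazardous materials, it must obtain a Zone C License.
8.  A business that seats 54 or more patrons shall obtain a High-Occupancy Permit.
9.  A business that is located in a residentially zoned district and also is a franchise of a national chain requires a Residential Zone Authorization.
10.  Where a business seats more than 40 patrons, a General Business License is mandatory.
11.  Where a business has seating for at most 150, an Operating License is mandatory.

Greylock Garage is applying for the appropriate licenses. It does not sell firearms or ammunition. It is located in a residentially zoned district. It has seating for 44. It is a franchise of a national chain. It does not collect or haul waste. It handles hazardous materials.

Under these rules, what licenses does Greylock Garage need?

Compliance License, Operating License, Regulatory Certificate, Residential Zone Authorization, Standard Registration

1. Compliance Registration is not required → no effect.
2. handles hazardous materials → exempt from General Business License.
3. is a franchise of a national chain (not: is a sole proprietorship); seating 44 ≤ 146; handles hazardous materials → Compliance Registration not required.
4. handles hazardous materials; is located in a residentially zoned district → Standard Registration required.
5. Operating License is required → Compliance License also required.
6. seating 44 ≥ 28; is a franchise of a national chain → Regulatory Certificate required.
7. is located in a residentially zoned district (not: is located in Zone C); handles hazardous materials → Zone C License not required.
8. seating 44 < 54 → High-Occupancy Permit not required.
9. is located in a residentially zoned district; is a franchise of a national chain → Residential Zone Authorization required.
10. seating 44 > 40 → General Business License required.
11. seating 44 ≤ 150 → Operating License required.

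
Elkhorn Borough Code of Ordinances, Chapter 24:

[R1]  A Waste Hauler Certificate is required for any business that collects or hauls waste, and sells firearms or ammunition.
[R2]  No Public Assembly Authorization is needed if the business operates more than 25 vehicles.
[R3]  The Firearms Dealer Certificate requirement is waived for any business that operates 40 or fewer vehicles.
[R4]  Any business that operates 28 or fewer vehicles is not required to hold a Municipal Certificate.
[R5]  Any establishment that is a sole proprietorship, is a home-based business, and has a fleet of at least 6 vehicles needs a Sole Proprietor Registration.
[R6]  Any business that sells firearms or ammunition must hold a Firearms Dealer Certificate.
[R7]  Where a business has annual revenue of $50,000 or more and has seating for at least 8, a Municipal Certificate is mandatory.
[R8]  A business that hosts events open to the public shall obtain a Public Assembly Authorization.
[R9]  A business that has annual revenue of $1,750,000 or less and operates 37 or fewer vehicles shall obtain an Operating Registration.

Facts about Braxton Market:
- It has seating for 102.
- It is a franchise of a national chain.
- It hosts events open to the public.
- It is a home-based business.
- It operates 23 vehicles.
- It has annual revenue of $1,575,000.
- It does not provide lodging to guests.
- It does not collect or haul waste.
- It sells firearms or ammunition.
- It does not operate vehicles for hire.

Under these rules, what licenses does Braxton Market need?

Operating Registration, Public Assembly Authorization

[R1] does not collect or haul waste; sells firearms or ammunition → Waste Hauler Certificate not required.
[R2] vehicles 23 ≤ 25 → Public Assembly Authorization exemption does not apply.
[R3] vehicles 23 ≤ 40 → exempt from Firearms Dealer Certificate.
[R4] vehicles 23 ≤ 28 → exempt from Municipal Certificate.
[R5] is a franchise of a national chain (not: is a sole proprietorship); is a home-based business; vehicles 23 ≥ 6 → Sole Proprietor Registration not required.
[R6] sells firearms or ammunition → Firearms Dealer Certificate required.
[R7] revenue $1,575,000 ≥ $50,000; seating 102 ≥ 8 → Municipal Certificate required.
[R8] hosts events open to the public → Public Assembly Authorization required.
[R9] revenue $1,575,000 ≤ $1,750,000; vehicles 23 ≤ 37 → Operating Registration required.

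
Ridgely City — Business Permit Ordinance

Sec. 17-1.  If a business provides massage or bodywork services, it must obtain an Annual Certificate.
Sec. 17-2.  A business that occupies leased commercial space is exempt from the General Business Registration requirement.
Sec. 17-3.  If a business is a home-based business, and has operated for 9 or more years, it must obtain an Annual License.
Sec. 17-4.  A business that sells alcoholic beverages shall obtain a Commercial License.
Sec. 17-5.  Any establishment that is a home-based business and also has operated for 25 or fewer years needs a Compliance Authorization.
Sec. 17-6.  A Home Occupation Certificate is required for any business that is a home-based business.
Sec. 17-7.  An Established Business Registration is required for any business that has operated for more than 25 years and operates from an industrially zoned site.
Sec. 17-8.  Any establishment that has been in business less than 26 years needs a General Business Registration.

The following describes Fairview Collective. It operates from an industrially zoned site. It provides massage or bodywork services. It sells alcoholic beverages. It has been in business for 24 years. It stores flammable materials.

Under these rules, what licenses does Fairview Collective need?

Sec. 17-1. provides massage or bodywork services → Annual Certificate required.
Sec. 17-2. operates from an industrially zoned site (not: occupies leased commercial space) → General Business Registration exemption does not apply.
Sec. 17-3. operates from an industrially zoned site (not: is a home-based business); years in business 24 ≥ 9 → Annual License not required.
Sec. 17-4. sells alcoholic beverages → Commercial License required.
Sec. 17-5. operates from an industrially zoned site (not: is a home-based business); years in business 24 ≤ 25 → Compliance Authorization not required.
Sec. 17-6. operates from an industrially zoned site (not: is a home-based business) → Home Occupation Certificate not required.
Sec. 17-7. years in business 24 ≤ 25; operates from an industrially zoned site → Established Business Registration not required.
Sec. 17-8. years in business 24 < 26 → General Business Registration required.

Annual Certificate, Commercial License, General Business Registration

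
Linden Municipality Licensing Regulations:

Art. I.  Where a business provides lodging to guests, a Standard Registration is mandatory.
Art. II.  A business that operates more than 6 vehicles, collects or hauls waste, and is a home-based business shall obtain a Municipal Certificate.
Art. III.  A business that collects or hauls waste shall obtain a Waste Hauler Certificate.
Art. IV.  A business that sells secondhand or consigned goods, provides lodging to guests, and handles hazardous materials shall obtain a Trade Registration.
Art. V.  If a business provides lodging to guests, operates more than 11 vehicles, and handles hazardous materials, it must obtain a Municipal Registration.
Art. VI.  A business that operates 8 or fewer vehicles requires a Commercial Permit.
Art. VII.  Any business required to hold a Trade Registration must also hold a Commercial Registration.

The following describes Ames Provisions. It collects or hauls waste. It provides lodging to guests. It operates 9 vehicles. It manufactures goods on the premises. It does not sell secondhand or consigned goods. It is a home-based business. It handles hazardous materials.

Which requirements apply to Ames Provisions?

Art. I. provides lodging to guests → Standard Registration required.
Art. II. vehicles 9 > 6; collects or hauls waste; is a home-based business → Municipal Certificate required.
Art. III. collects or hauls waste → Waste Hauler Certificate required.
Art. IV. does not sell secondhand or consigned goods; provides lodging to guests; handles hazardous materials → Trade Registration not required.
Art. V. provides lodging to guests; vehicles 9 ≤ 11; handles hazardous materials → Municipal Registration not required.
Art. VI. vehicles 9 > 8 → Commercial Permit not required.
Art. VII. Trade Registration is not required → no effect.

Municipal Certificate, Standard Registration, Waste Hauler Certificate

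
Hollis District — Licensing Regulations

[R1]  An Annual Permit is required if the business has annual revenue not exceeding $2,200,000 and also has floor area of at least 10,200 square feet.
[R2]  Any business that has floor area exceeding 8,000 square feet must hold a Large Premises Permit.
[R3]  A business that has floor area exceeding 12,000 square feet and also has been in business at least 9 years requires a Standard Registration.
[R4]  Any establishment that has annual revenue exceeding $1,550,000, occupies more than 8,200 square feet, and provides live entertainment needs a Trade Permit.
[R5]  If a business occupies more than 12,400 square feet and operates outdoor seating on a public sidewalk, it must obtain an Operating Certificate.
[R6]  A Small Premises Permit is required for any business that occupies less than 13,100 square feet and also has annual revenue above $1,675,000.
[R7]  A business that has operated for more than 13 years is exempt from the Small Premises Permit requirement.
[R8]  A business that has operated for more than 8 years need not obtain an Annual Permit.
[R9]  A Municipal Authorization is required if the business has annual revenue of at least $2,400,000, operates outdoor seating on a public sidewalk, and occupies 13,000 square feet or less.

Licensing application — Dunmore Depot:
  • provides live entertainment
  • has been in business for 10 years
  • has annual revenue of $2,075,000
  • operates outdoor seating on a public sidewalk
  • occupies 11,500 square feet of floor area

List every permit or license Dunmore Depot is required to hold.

[R1] revenue $2,075,000 ≤ $2,200,000; floor area 11,500 square feet ≥ 10,200 square feet → Annual Permit required.
[R2] floor area 11,500 square feet > 8,000 square feet → Large Premises Permit required.
[R3] floor area 11,500 square feet ≤ 12,000 square feet; years in business 10 ≥ 9 → Standard Registration not required.
[R4] revenue $2,075,000 > $1,550,000; floor area 11,500 square feet > 8,200 square feet; provides live entertainment → Trade Permit required.
[R5] floor area 11,500 square feet ≤ 12,400 square feet; operates outdoor seating on a public sidewalk → Operating Certificate not required.
[R6] floor area 11,500 square feet < 13,100 square feet; revenue $2,075,000 > $1,675,000 → Small Premises Permit required.
[R7] years in business 10 ≤ 13 → Small Premises Permit exemption does not apply.
[R8] years in business 10 > 8 → exempt from Annual Permit.
[R9] revenue $2,075,000 < $2,400,000; operates outdoor seating on a public sidewalk; floor area 11,500 square feet ≤ 13,000 square feet → Municipal Authorization not required.

Large Premises Permit, Small Premises Permit, Trade Permit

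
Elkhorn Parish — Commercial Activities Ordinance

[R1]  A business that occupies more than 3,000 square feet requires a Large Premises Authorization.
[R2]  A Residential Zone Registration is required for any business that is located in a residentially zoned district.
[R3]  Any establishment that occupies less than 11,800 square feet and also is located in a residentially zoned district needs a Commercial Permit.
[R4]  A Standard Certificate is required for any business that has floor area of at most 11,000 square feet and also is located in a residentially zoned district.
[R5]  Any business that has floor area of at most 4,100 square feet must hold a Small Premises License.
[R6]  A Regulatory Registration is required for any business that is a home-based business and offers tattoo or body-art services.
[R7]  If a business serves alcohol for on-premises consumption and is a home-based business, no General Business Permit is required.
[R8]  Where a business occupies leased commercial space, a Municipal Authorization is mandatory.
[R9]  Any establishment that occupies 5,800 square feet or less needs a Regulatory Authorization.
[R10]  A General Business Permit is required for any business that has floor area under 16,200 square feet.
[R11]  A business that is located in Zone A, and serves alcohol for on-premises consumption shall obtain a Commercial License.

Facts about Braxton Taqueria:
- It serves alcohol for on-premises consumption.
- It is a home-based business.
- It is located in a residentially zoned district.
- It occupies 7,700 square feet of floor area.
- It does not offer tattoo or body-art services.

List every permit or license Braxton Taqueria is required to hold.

Commercial Permit, Large Premises Authorization, Residential Zone Registration, Standard Certificate

[R1] floor area 7,700 square feet > 3,000 square feet → Large Premises Authorization required.
[R2] is located in a residentially zoned district → Residential Zone Registration required.
[R3] floor area 7,700 square feet < 11,800 square feet; is located in a residentially zoned district → Commercial Permit required.
[R4] floor area 7,700 square feet ≤ 11,000 square feet; is located in a residentially zoned district → Standard Certificate required.
[R5] floor area 7,700 square feet > 4,100 square feet → Small Premises License not required.
[R6] is a home-based business; does not offer tattoo or body-art services → Regulatory Registration not required.
[R7] serves alcohol for on-premises consumption; is a home-based business → exempt from General Business Permit.
[R8] is a home-based business (not: occupies leased commercial space) → Municipal Authorization not required.
[R9] floor area 7,700 square feet > 5,800 square feet → Regulatory Authorization not required.
[R10] floor area 7,700 square feet < 16,200 square feet → General Business Permit required.
[R11] is located in a residentially zoned district (not: is located in Zone A); serves alcohol for on-premises consumption → Commercial License not required.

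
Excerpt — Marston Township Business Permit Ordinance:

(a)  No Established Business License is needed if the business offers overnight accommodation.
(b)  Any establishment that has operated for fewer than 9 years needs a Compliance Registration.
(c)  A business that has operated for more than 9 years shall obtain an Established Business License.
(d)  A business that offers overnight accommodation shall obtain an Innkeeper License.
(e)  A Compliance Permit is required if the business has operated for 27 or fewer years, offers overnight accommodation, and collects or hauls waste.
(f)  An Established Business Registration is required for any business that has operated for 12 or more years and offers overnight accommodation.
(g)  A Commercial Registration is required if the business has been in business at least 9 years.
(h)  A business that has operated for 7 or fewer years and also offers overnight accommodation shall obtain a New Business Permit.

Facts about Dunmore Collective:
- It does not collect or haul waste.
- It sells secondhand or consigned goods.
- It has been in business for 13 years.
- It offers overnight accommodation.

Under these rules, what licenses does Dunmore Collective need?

Commercial Registration, Established Business Registration, Innkeeper License

(a) offers overnight accommodation → exempt from Established Business License.
(b) years in business 13 ≥ 9 → Compliance Registration not required.
(c) years in business 13 > 9 → Established Business License required.
(d) offers overnight accommodation → Innkeeper License required.
(e) years in business 13 ≤ 27; offers overnight accommodation; does not collect or haul waste → Compliance Permit not required.
(f) years in business 13 ≥ 12; offers overnight accommodation → Established Business Registration required.
(g) years in business 13 ≥ 9 → Commercial Registration required.
(h) years in business 13 > 7; offers overnight accommodation → New Business Permit not required.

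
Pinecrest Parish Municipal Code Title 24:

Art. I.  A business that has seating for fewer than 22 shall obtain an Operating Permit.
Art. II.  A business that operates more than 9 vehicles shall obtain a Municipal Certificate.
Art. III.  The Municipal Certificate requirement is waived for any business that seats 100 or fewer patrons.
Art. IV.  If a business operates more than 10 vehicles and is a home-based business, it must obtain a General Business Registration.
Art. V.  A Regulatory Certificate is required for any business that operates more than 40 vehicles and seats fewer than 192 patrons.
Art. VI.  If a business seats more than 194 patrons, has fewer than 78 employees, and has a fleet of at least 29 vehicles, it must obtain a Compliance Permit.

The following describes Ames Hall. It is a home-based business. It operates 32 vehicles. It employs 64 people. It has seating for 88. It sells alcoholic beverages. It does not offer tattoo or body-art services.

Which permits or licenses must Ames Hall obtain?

Art. I. seating 88 ≥ 22 → Operating Permit not required.
Art. II. vehicles 32 > 9 → Municipal Certificate required.
Art. III. seating 88 ≤ 100 → exempt from Municipal Certificate.
Art. IV. vehicles 32 > 10; is a home-based business → General Business Registration required.
Art. V. vehicles 32 ≤ 40; seating 88 < 192 → Regulatory Certificate not required.
Art. VI. seating 88 ≤ 194; employees 64 < 78; vehicles 32 ≥ 29 → Compliance Permit not required.

General Business Registration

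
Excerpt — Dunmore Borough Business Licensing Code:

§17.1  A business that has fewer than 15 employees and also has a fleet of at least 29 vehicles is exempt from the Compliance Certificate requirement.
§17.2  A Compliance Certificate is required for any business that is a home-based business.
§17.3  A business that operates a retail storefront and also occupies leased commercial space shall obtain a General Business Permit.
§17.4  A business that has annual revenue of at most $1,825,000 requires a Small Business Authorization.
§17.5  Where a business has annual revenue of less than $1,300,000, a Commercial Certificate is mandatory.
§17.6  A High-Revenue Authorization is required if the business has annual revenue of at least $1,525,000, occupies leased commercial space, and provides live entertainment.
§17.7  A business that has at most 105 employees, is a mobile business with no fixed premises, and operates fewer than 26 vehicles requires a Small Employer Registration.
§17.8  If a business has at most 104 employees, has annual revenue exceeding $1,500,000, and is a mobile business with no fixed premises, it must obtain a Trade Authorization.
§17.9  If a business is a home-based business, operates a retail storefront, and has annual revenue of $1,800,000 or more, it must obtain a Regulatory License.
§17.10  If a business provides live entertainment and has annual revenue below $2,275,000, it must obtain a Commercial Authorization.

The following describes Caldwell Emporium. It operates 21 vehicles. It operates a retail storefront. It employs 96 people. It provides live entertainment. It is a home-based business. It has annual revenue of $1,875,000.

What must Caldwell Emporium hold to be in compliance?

Commercial Authorization, Compliance Certificate, Regulatory License

§17.1 employees 96 ≥ 15; vehicles 21 < 29 → Compliance Certificate exemption does not apply.
§17.2 is a home-based business → Compliance Certificate required.
§17.3 operates a retail storefront; is a home-based business (not: occupies leased commercial space) → General Business Permit not required.
§17.4 revenue $1,875,000 > $1,825,000 → Small Business Authorization not required.
§17.5 revenue $1,875,000 ≥ $1,300,000 → Commercial Certificate not required.
§17.6 revenue $1,875,000 ≥ $1,525,000; is a home-based business (not: occupies leased commercial space); provides live entertainment → High-Revenue Authorization not required.
§17.7 employees 96 ≤ 105; is a home-based business (not: is a mobile business with no fixed premises); vehicles 21 < 26 → Small Employer Registration not required.
§17.8 employees 96 ≤ 104; revenue $1,875,000 > $1,500,000; is a home-based business (not: is a mobile business with no fixed premises) → Trade Authorization not required.
§17.9 is a home-based business; operates a retail storefront; revenue $1,875,000 ≥ $1,800,000 → Regulatory License required.
§17.10 provides live entertainment; revenue $1,875,000 < $2,275,000 → Commercial Authorization required.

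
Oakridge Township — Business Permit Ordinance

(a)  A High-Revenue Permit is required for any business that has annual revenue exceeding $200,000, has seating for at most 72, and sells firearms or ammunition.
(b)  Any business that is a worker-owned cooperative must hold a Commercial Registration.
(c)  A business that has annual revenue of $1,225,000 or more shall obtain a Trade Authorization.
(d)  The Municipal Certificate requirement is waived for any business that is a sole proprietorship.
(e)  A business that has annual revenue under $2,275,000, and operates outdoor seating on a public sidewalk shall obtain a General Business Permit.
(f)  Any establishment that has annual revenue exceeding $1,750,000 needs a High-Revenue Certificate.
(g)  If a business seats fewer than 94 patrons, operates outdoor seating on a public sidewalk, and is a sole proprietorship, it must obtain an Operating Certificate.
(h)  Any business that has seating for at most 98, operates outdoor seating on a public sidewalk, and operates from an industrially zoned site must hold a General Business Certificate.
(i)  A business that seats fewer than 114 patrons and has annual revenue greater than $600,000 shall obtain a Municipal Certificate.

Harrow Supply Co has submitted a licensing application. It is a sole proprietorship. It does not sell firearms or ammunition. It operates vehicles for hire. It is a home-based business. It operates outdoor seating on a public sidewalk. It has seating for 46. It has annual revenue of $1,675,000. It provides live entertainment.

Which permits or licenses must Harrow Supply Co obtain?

(a) revenue $1,675,000 > $200,000; seating 46 ≤ 72; does not sell firearms or ammunition → High-Revenue Permit not required.
(b) is a sole proprietorship (not: is a worker-owned cooperative) → Commercial Registration not required.
(c) revenue $1,675,000 ≥ $1,225,000 → Trade Authorization required.
(d) is a sole proprietorship → exempt from Municipal Certificate.
(e) revenue $1,675,000 < $2,275,000; operates outdoor seating on a public sidewalk → General Business Permit required.
(f) revenue $1,675,000 ≤ $1,750,000 → High-Revenue Certificate not required.
(g) seating 46 < 94; operates outdoor seating on a public sidewalk; is a sole proprietorship → Operating Certificate required.
(h) seating 46 ≤ 98; operates outdoor seating on a public sidewalk; is a home-based business (not: operates from an industrially zoned site) → General Business Certificate not required.
(i) seating 46 < 114; revenue $1,675,000 > $600,000 → Municipal Certificate required.

General Business Permit, Operating Certificate, Trade Authorization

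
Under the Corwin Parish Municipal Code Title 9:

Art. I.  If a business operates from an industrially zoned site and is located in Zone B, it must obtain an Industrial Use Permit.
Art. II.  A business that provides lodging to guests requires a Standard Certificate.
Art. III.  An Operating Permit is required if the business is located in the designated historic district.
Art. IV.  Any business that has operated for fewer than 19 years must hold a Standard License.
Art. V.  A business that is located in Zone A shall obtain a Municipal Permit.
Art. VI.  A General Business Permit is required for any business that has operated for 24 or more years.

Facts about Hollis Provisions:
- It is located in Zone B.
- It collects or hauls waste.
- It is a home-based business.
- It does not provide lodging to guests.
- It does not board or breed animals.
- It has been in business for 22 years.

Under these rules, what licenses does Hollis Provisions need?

Art. I. is a home-based business (not: operates from an industrially zoned site); is located in Zone B → Industrial Use Permit not required.
Art. II. does not provide lodging to guests → Standard Certificate not required.
Art. III. is located in Zone B (not: is located in the designated historic district) → Operating Permit not required.
Art. IV. years in business 22 ≥ 19 → Standard License not required.
Art. V. is located in Zone B (not: is located in Zone A) → Municipal Permit not required.
Art. VI. years in business 22 < 24 → General Business Permit not required.

None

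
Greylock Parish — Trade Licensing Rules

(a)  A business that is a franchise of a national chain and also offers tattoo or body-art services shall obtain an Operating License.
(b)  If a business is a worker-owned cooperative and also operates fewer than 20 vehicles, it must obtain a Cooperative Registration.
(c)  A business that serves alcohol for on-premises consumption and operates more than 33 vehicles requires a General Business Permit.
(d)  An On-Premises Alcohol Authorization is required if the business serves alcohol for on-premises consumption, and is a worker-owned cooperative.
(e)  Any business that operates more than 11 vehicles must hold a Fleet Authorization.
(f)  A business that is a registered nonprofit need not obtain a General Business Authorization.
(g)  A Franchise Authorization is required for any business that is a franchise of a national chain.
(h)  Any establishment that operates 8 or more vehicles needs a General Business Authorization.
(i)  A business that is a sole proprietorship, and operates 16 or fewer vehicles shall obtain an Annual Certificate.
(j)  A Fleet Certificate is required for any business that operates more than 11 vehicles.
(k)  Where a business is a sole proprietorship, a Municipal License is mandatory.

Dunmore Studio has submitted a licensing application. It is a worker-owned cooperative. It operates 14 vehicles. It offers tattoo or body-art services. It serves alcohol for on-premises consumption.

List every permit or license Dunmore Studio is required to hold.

Cooperative Registration, Fleet Authorization, Fleet Certificate, General Business Authorization, On-Premises Alcohol Authorization

(a) is a worker-owned cooperative (not: is a franchise of a national chain); offers tattoo or body-art services → Operating License not required.
(b) is a worker-owned cooperative; vehicles 14 < 20 → Cooperative Registration required.
(c) serves alcohol for on-premises consumption; vehicles 14 ≤ 33 → General Business Permit not required.
(d) serves alcohol for on-premises consumption; is a worker-owned cooperative → On-Premises Alcohol Authorization required.
(e) vehicles 14 > 11 → Fleet Authorization required.
(f) is a worker-owned cooperative (not: is a registered nonprofit) → General Business Authorization exemption does not apply.
(g) is a worker-owned cooperative (not: is a franchise of a national chain) → Franchise Authorization not required.
(h) vehicles 14 ≥ 8 → General Business Authorization required.
(i) is a worker-owned cooperative (not: is a sole proprietorship); vehicles 14 ≤ 16 → Annual Certificate not required.
(j) vehicles 14 > 11 → Fleet Certificate required.
(k) is a worker-owned cooperative (not: is a sole proprietorship) → Municipal License not required.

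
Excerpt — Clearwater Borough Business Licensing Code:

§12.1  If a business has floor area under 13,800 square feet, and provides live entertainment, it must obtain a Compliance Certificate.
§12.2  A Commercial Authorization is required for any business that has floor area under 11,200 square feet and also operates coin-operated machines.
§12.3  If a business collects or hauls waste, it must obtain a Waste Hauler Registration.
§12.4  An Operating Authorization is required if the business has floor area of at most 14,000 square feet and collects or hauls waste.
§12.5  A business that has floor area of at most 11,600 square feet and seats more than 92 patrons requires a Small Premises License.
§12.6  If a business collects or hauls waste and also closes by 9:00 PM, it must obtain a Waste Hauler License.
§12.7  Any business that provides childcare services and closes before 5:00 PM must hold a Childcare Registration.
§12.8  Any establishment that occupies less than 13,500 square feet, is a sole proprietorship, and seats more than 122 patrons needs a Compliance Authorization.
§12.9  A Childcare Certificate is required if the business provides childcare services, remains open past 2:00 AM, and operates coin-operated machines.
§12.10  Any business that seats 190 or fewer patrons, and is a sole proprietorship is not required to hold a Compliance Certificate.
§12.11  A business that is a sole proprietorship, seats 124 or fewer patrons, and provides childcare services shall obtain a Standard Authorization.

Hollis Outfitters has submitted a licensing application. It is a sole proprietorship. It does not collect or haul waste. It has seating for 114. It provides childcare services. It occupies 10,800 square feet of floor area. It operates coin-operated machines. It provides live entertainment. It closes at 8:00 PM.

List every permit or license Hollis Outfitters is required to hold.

Commercial Authorization, Small Premises License, Standard Authorization

§12.1 floor area 10,800 square feet < 13,800 square feet; provides live entertainment → Compliance Certificate required.
§12.2 floor area 10,800 square feet < 11,200 square feet; operates coin-operated machines → Commercial Authorization required.
§12.3 does not collect or haul waste → Waste Hauler Registration not required.
§12.4 floor area 10,800 square feet ≤ 14,000 square feet; does not collect or haul waste → Operating Authorization not required.
§12.5 floor area 10,800 square feet ≤ 11,600 square feet; seating 114 > 92 → Small Premises License required.
§12.6 does not collect or haul waste; closes 8:00 PM, at/before 9:00 PM → Waste Hauler License not required.
§12.7 provides childcare services; closes 8:00 PM, after 5:00 PM → Childcare Registration not required.
§12.8 floor area 10,800 square feet < 13,500 square feet; is a sole proprietorship; seating 114 ≤ 122 → Compliance Authorization not required.
§12.9 provides childcare services; closes 8:00 PM, at/before 2:00 AM; operates coin-operated machines → Childcare Certificate not required.
§12.10 seating 114 ≤ 190; is a sole proprietorship → exempt from Compliance Certificate.
§12.11 is a sole proprietorship; seating 114 ≤ 124; provides childcare services → Standard Authorization required.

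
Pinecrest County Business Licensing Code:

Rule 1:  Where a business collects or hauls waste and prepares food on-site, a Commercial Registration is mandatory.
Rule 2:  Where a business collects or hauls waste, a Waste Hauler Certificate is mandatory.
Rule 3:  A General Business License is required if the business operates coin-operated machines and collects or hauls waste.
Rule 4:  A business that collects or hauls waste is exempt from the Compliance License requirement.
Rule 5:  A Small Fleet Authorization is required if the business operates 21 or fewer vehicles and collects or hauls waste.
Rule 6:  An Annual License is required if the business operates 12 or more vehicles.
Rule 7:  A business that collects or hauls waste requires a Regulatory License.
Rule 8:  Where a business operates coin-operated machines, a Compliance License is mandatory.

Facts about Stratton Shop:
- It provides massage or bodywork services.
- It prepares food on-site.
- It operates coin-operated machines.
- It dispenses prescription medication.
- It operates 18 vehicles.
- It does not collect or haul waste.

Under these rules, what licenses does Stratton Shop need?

Annual License, Compliance License

Rule 1: does not collect or haul waste; prepares food on-site → Commercial Registration not required.
Rule 2: does not collect or haul waste → Waste Hauler Certificate not required.
Rule 3: operates coin-operated machines; does not collect or haul waste → General Business License not required.
Rule 4: does not collect or haul waste → Compliance License exemption does not apply.
Rule 5: vehicles 18 ≤ 21; does not collect or haul waste → Small Fleet Authorization not required.
Rule 6: vehicles 18 ≥ 12 → Annual License required.
Rule 7: does not collect or haul waste → Regulatory License not required.
Rule 8: operates coin-operated machines → Compliance License required.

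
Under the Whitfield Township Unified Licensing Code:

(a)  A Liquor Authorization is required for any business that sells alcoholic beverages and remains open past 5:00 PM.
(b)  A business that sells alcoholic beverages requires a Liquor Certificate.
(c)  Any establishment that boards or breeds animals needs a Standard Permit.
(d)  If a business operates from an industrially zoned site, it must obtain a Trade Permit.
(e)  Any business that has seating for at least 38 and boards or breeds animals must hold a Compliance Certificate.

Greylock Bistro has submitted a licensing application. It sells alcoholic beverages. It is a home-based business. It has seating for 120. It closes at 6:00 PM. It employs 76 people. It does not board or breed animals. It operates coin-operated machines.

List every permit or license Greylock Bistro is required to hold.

(a) sells alcoholic beverages; closes 6:00 PM, after 5:00 PM → Liquor Authorization required.
(b) sells alcoholic beverages → Liquor Certificate required.
(c) does not board or breed animals → Standard Permit not required.
(d) is a home-based business (not: operates from an industrially zoned site) → Trade Permit not required.
(e) seating 120 ≥ 38; does not board or breed animals → Compliance Certificate not required.

Liquor Authorization, Liquor Certificate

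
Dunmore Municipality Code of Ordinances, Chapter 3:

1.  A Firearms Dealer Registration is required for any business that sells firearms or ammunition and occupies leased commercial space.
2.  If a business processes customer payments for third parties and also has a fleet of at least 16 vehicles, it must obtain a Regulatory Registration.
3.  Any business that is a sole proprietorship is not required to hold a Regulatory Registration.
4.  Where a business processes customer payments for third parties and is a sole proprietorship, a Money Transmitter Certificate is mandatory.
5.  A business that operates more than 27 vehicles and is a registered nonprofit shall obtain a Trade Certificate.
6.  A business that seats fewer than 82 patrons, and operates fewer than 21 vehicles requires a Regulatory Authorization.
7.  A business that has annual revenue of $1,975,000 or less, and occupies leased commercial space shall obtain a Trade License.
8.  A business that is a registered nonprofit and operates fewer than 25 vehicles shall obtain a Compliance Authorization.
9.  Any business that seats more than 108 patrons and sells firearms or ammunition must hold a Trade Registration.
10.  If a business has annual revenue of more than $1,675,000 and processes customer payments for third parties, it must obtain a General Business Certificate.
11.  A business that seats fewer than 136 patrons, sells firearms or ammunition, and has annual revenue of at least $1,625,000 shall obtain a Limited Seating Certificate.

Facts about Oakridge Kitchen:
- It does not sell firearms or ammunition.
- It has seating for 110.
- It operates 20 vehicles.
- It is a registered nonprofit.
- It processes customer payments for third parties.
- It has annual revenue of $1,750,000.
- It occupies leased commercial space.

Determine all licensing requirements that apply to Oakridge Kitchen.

Compliance Authorization, General Business Certificate, Regulatory Registration, Trade License

1. does not sell firearms or ammunition; occupies leased commercial space → Firearms Dealer Registration not required.
2. processes customer payments for third parties; vehicles 20 ≥ 16 → Regulatory Registration required.
3. is a registered nonprofit (not: is a sole proprietorship) → Regulatory Registration exemption does not apply.
4. processes customer payments for third parties; is a registered nonprofit (not: is a sole proprietorship) → Money Transmitter Certificate not required.
5. vehicles 20 ≤ 27; is a registered nonprofit → Trade Certificate not required.
6. seating 110 ≥ 82; vehicles 20 < 21 → Regulatory Authorization not required.
7. revenue $1,750,000 ≤ $1,975,000; occupies leased commercial space → Trade License required.
8. is a registered nonprofit; vehicles 20 < 25 → Compliance Authorization required.
9. seating 110 > 108; does not sell firearms or ammunition → Trade Registration not required.
10. revenue $1,750,000 > $1,675,000; processes customer payments for third parties → General Business Certificate required.
11. seating 110 < 136; does not sell firearms or ammunition; revenue $1,750,000 ≥ $1,625,000 → Limited Seating Certificate not required.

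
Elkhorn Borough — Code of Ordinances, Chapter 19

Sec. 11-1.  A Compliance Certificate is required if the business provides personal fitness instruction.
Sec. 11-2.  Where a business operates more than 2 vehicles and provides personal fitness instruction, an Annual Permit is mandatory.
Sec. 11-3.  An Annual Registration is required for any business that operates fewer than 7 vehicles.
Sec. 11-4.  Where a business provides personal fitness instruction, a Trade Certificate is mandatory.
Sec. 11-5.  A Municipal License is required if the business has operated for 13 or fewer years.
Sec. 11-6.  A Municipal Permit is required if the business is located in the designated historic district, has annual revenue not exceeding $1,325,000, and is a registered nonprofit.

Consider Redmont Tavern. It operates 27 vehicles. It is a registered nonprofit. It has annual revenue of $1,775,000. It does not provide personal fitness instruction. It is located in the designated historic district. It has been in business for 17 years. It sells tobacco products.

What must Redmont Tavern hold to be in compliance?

None

Sec. 11-1. does not provide personal fitness instruction → Compliance Certificate not required.
Sec. 11-2. vehicles 27 > 2; does not provide personal fitness instruction → Annual Permit not required.
Sec. 11-3. vehicles 27 ≥ 7 → Annual Registration not required.
Sec. 11-4. does not provide personal fitness instruction → Trade Certificate not required.
Sec. 11-5. years in business 17 > 13 → Municipal License not required.
Sec. 11-6. is located in the designated historic district; revenue $1,775,000 > $1,325,000; is a registered nonprofit → Municipal Permit not required.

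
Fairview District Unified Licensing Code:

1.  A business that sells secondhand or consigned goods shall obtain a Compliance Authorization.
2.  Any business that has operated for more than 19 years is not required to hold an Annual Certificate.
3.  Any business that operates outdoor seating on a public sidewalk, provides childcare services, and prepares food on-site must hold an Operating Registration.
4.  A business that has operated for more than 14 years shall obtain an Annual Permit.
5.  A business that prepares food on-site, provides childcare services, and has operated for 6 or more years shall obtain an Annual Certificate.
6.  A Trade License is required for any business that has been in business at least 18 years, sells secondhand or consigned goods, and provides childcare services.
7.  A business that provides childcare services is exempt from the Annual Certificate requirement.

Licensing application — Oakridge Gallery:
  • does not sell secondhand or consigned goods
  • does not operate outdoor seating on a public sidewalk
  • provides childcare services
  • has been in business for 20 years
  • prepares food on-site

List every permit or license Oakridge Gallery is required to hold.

Annual Permit

1. does not sell secondhand or consigned goods → Compliance Authorization not required.
2. years in business 20 > 19 → exempt from Annual Certificate.
3. does not operate outdoor seating on a public sidewalk; provides childcare services; prepares food on-site → Operating Registration not required.
4. years in business 20 > 14 → Annual Permit required.
5. prepares food on-site; provides childcare services; years in business 20 ≥ 6 → Annual Certificate required.
6. years in business 20 ≥ 18; does not sell secondhand or consigned goods; provides childcare services → Trade License not required.
7. provides childcare services → exempt from Annual Certificate.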